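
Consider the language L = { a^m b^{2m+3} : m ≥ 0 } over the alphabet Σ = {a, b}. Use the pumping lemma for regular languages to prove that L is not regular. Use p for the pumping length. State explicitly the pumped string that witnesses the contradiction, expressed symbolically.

a^{p+k} b^{2p+3}

Assume L is regular; let p be its pumping constant.
Take w = a^p b^{2p+3}. Then w ∈ L and |w| = 3p+3 ≥ p.
Write w = xyz as guaranteed by the lemma, with |xy| ≤ p and |y| ≥ 1.
Since the first p symbols of w are all a's and |xy| ≤ p, y lies entirely in the leading a-block: y = a^k for some k with 1 ≤ k ≤ p.
Pump with i = 2: xy^2z = a^{p+k} b^{2p+3}. For this to lie in L we would need 2p+3 = 2(p+k)+3, which forces k = 0. But k ≥ 1, so xy^2z ∉ L.
This contradicts the pumping lemma, so L is not regular.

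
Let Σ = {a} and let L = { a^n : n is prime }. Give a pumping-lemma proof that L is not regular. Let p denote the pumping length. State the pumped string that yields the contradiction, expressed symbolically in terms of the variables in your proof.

a^{q(1+k)}

Assume L is regular. Let p be the pumping length given by the pumping lemma.
Let q be a prime with q ≥ p+2 (infinitely many primes exist), and take w = a^q ∈ L with |w| = q ≥ p.
Write w = xyz as guaranteed by the lemma, with |xy| ≤ p and |y| ≥ 1.
Then y = a^k for some k with 1 ≤ k ≤ p.
Since 1 ≤ k ≤ p, |xz| = q-k. Pump with i = q+1: |xy^{q+1}z| = (q-k)+(q+1)k = q+qk = q(1+k), which is composite (both factors ≥ 2). So xy^{q+1}z = a^{q(1+k)} ∉ L.
Contradiction. Therefore L is not regular.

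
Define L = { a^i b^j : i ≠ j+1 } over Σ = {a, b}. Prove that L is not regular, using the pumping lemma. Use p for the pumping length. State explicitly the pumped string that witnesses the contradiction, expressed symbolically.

a^{p+p!} b^{p+p!-1}

Toward a contradiction, assume L is regular with pumping length p.
Choose w = a^p b^{p+p!-1}. Since p ≠ (p+p!-1)+1 = p+p!, w ∈ L; and |w| ≥ p.
By the pumping lemma, w = xyz with |xy| ≤ p and |y| > 0.
Because |xy| ≤ p and w begins with p copies of a, we have y = a^k with 1 ≤ k ≤ p.
Since 1 ≤ k ≤ p, k divides p!; set t = 1 + p!/k. Then xy^t z has p + (p!/k)·k = p + p! copies of a. Now the a-count is p+p! and (b-count)+1 = (p+p!-1)+1 = p+p!, so i ≠ j+1 fails. So xy^t z = a^{p+p!} b^{p+p!-1} ∉ L.
This is a contradiction; hence L is not regular.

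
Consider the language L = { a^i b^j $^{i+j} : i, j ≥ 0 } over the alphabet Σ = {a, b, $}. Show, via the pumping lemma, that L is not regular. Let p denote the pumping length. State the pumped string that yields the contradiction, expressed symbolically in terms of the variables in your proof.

a^{p+k} b^p $^{2p}

Assume L is regular. Let p be the pumping length given by the pumping lemma.
Take w = a^p b^p $^{2p} ∈ L (with i=j=p, i+j=2p), |w| = 4p ≥ p.
Write w = xyz as guaranteed by the lemma, with |xy| ≤ p and |y| ≥ 1.
Because |xy| ≤ p and w begins with p copies of a, we have y = a^k with 1 ≤ k ≤ p.
Consider xy^2z = a^{p+k} b^p $^{2p}. Now the a- and b-counts sum to 2p+k, but the $-count is 2p ≠ 2p+k. So xy^2z ∉ L.
Contradiction. Therefore L is not regular.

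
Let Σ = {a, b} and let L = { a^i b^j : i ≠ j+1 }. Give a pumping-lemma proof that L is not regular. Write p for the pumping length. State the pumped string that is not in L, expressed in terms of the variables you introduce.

a^{p+p!} b^{p+p!-1}

Toward a contradiction, assume L is regular with pumping length p.
Choose w = a^p b^{p+p!-1}. Since p ≠ (p+p!-1)+1 = p+p!, w ∈ L; and |w| ≥ p.
By the pumping lemma, w = xyz with |xy| ≤ p and y is nonempty.
Since the first p symbols of w are all a's and |xy| ≤ p, y lies entirely in the leading a-block: y = a^k for some k with 1 ≤ k ≤ p.
Since 1 ≤ k ≤ p, k divides p!; set t = 1 + p!/k. Then xy^t z has p + (p!/k)·k = p + p! copies of a. Now the a-count is p+p! and (b-count)+1 = (p+p!-1)+1 = p+p!, so i ≠ j+1 fails. So xy^t z = a^{p+p!} b^{p+p!-1} ∉ L.
Contradiction. Therefore L is not regular.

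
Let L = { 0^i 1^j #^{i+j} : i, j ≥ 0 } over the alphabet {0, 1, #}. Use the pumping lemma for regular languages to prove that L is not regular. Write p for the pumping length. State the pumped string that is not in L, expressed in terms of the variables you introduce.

0^{p+k} 1^p #^{2p}

Assume L is regular. Let p be the pumping length given by the pumping lemma.
Take w = 0^p 1^p #^{2p} ∈ L (with i=j=p, i+j=2p), |w| = 4p ≥ p.
The pumping lemma gives a decomposition w = xyz where |xy| ≤ p and y is nonempty.
The first p characters of w are 0's, so xy (and hence y) consists only of 0's. Write y = 0^k, 1 ≤ k ≤ p.
Consider xy^2z = 0^{p+k} 1^p #^{2p}. Now the 0- and 1-counts sum to 2p+k, but the #-count is 2p ≠ 2p+k. So xy^2z ∉ L.
This contradicts the pumping lemma, so L is not regular.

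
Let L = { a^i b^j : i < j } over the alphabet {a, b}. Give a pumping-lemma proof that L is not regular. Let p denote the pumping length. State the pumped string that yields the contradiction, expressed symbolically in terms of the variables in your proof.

a^{p+k} b^{p+1}

Toward a contradiction, assume L is regular with pumping length p.
Choose w = a^p b^{p+1} ∈ L, with |w| = 2p+1 ≥ p.
By the pumping lemma, w = xyz with |xy| ≤ p and |y| ≥ 1.
Because |xy| ≤ p and w begins with p copies of a, we have y = a^k with 1 ≤ k ≤ p.
Consider xy^2z = a^{p+k} b^{p+1}. Since k ≥ 1, the a-count p+k is at least p+1, so i < j fails; thus xy^2z ∉ L.
This contradicts the pumping lemma, so L is not regular.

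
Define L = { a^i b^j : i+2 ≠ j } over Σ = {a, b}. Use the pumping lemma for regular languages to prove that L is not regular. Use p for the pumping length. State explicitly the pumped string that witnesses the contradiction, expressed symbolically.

Assume L is regular; let p be its pumping constant.
Choose w = a^p b^{p+p!+2}. Since p ≠ (p+p!+2)-2 = p+p!, w ∈ L; and |w| ≥ p.
The pumping lemma gives a decomposition w = xyz where |xy| ≤ p and |y| ≥ 1.
Since the first p symbols of w are all a's and |xy| ≤ p, y lies entirely in the leading a-block: y = a^k for some k with 1 ≤ k ≤ p.
Since 1 ≤ k ≤ p, k divides p!; set t = 1 + p!/k. Then xy^t z has p + (p!/k)·k = p + p! copies of a. Now the a-count is p+p! and (b-count)-2 = (p+p!+2)-2 = p+p!, so i+2 ≠ j fails. So xy^t z = a^{p+p!} b^{p+p!+2} ∉ L.
This is a contradiction; hence L is not regular.

a^{p+p!} b^{p+p!+2}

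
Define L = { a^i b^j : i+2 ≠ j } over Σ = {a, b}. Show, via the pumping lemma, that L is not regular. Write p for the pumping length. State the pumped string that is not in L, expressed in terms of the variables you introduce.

Suppose for contradiction that L is regular, and let p be the pumping length.
Choose w = a^p b^{p+p!+2}. Since p ≠ (p+p!+2)-2 = p+p!, w ∈ L; and |w| ≥ p.
By the pumping lemma, w = xyz with |xy| ≤ p and y is nonempty.
The first p characters of w are a's, so xy (and hence y) consists only of a's. Write y = a^k, 1 ≤ k ≤ p.
Since 1 ≤ k ≤ p, k divides p!; set t = 1 + p!/k. Then xy^t z has p + (p!/k)·k = p + p! copies of a. Now the a-count is p+p! and (b-count)-2 = (p+p!+2)-2 = p+p!, so i+2 ≠ j fails. So xy^t z = a^{p+p!} b^{p+p!+2} ∉ L.
Contradiction. Therefore L is not regular.

a^{p+p!} b^{p+p!+2}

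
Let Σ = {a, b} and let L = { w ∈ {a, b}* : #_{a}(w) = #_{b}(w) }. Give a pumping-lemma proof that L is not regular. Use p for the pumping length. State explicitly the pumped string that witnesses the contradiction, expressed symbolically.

a^{p+k} b^p

Assume L is regular; let p be its pumping constant.
Choose w = a^p b^p ∈ L with |w| = 2p ≥ p.
Write w = xyz as guaranteed by the lemma, with |xy| ≤ p and y is nonempty.
Because |xy| ≤ p and w begins with p copies of a, we have y = a^k with 1 ≤ k ≤ p.
Pump with i = 2: xy^2z = a^{p+k} b^p has p+k occurrences of a but only p of b. Since k ≥ 1 the counts differ, so xy^2z ∉ L.
This is a contradiction; hence L is not regular.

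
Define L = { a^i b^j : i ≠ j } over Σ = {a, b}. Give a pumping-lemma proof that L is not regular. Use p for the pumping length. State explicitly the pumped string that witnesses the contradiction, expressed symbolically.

a^{p+p!} b^{p+p!}

Suppose for contradiction that L is regular, and let p be the pumping length.
Choose w = a^p b^{p+p!}. Since p ≠ p+p!, w ∈ L; and |w| ≥ p.
By the pumping lemma, w = xyz with |xy| ≤ p and |y| ≥ 1.
Since the first p symbols of w are all a's and |xy| ≤ p, y lies entirely in the leading a-block: y = a^k for some k with 1 ≤ k ≤ p.
Since 1 ≤ k ≤ p, k divides p!; set t = 1 + p!/k. Then xy^t z has p + (p!/k)·k = p + p! copies of a. Now the a-count equals the b-count, so i ≠ j fails. So xy^t z = a^{p+p!} b^{p+p!} ∉ L.
This is a contradiction; hence L is not regular.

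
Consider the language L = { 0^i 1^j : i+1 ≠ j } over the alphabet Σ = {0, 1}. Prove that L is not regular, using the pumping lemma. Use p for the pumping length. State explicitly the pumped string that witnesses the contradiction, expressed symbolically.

Assume L is regular. Let p be the pumping length given by the pumping lemma.
Choose w = 0^p 1^{p+p!+1}. Since p ≠ (p+p!+1)-1 = p+p!, w ∈ L; and |w| ≥ p.
By the pumping lemma, w = xyz with |xy| ≤ p and |y| ≥ 1.
Because |xy| ≤ p and w begins with p copies of 0, we have y = 0^k with 1 ≤ k ≤ p.
Since 1 ≤ k ≤ p, k divides p!; set t = 1 + p!/k. Then xy^t z has p + (p!/k)·k = p + p! copies of 0. Now the 0-count is p+p! and (1-count)-1 = (p+p!+1)-1 = p+p!, so i+1 ≠ j fails. So xy^t z = 0^{p+p!} 1^{p+p!+1} ∉ L.
This is a contradiction; hence L is not regular.

0^{p+p!} 1^{p+p!+1}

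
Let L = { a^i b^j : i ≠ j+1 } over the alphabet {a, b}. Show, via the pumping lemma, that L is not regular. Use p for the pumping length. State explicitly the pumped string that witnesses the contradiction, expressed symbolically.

Suppose for contradiction that L is regular, and let p be the pumping length.
Choose w = a^p b^{p+p!-1}. Since p ≠ (p+p!-1)+1 = p+p!, w ∈ L; and |w| ≥ p.
By the pumping lemma, w = xyz with |xy| ≤ p and y is nonempty.
Because |xy| ≤ p and w begins with p copies of a, we have y = a^k with 1 ≤ k ≤ p.
Since 1 ≤ k ≤ p, k divides p!; set t = 1 + p!/k. Then xy^t z has p + (p!/k)·k = p + p! copies of a. Now the a-count is p+p! and (b-count)+1 = (p+p!-1)+1 = p+p!, so i ≠ j+1 fails. So xy^t z = a^{p+p!} b^{p+p!-1} ∉ L.
This contradicts the pumping lemma, so L is not regular.

a^{p+p!} b^{p+p!-1}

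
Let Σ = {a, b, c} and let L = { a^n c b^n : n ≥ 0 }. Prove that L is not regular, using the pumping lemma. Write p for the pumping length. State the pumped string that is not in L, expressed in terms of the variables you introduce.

a^{p+k} c b^p

Assume L is regular; let p be its pumping constant.
Take w = a^p c b^p ∈ L with |w| = 2p+1 ≥ p.
The pumping lemma gives a decomposition w = xyz where |xy| ≤ p and |y| > 0.
The first p characters of w are a's, so xy (and hence y) consists only of a's. Write y = a^k, 1 ≤ k ≤ p.
Pump with i = 2: xy^2z = a^{p+k} c b^p, which would require p+k = p. But k ≥ 1, so xy^2z ∉ L.
This contradicts the pumping lemma, so L is not regular.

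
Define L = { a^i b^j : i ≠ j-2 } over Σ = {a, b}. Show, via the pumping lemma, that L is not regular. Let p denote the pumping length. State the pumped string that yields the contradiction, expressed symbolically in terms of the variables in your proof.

a^{p+p!} b^{p+p!+2}

Toward a contradiction, assume L is regular with pumping length p.
Choose w = a^p b^{p+p!+2}. Since p ≠ (p+p!+2)-2 = p+p!, w ∈ L; and |w| ≥ p.
The pumping lemma gives a decomposition w = xyz where |xy| ≤ p and y is nonempty.
Because |xy| ≤ p and w begins with p copies of a, we have y = a^k with 1 ≤ k ≤ p.
Since 1 ≤ k ≤ p, k divides p!; set t = 1 + p!/k. Then xy^t z has p + (p!/k)·k = p + p! copies of a. Now the a-count is p+p! and (b-count)-2 = (p+p!+2)-2 = p+p!, so i ≠ j-2 fails. So xy^t z = a^{p+p!} b^{p+p!+2} ∉ L.
Contradiction. Therefore L is not regular.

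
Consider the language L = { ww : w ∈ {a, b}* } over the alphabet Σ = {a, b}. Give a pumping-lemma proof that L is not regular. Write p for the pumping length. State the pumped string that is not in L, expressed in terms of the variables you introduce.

Assume L is regular. Let p be the pumping length given by the pumping lemma.
Take w = a^p b^p a^p b^p = uu where u = a^pb^p; then w ∈ L and |w| = 4p ≥ p.
Write w = xyz as guaranteed by the lemma, with |xy| ≤ p and |y| > 0.
The first p characters of w are a's, so xy (and hence y) consists only of a's. Write y = a^k, 1 ≤ k ≤ p.
Pump with i = 2: xy^2z = a^{p+k} b^p a^p b^p, of length 4p+k. Suppose this equals vv. The string starts with a and ends with b, so v does too; thus the boundary between the two copies of v is a b→a transition. There is exactly one such transition, at position 2p+k, so |v| = 2p+k and |vv| = 4p+2k ≠ 4p+k since k ≥ 1. So xy^2z ∉ L.
This contradicts the pumping lemma, so L is not regular.

a^{p+k} b^p a^p b^p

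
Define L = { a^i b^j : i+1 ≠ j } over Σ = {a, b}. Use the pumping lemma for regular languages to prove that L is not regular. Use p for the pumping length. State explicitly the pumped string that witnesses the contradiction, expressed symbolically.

Assume L is regular. Let p be the pumping length given by the pumping lemma.
Choose w = a^p b^{p+p!+1}. Since p ≠ (p+p!+1)-1 = p+p!, w ∈ L; and |w| ≥ p.
Write w = xyz as guaranteed by the lemma, with |xy| ≤ p and |y| > 0.
Because |xy| ≤ p and w begins with p copies of a, we have y = a^k with 1 ≤ k ≤ p.
Since 1 ≤ k ≤ p, k divides p!; set t = 1 + p!/k. Then xy^t z has p + (p!/k)·k = p + p! copies of a. Now the a-count is p+p! and (b-count)-1 = (p+p!+1)-1 = p+p!, so i+1 ≠ j fails. So xy^t z = a^{p+p!} b^{p+p!+1} ∉ L.
This contradicts the pumping lemma, so L is not regular.

a^{p+p!} b^{p+p!+1}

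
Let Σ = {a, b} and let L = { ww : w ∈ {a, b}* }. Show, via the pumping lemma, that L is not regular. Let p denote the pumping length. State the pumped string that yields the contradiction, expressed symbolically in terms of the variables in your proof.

Toward a contradiction, assume L is regular with pumping length p.
Take w = a^p b^p a^p b^p = uu where u = a^pb^p; then w ∈ L and |w| = 4p ≥ p.
By the pumping lemma, w = xyz with |xy| ≤ p and y is nonempty.
Since the first p symbols of w are all a's and |xy| ≤ p, y lies entirely in the leading a-block: y = a^k for some k with 1 ≤ k ≤ p.
Pump with i = 2: xy^2z = a^{p+k} b^p a^p b^p, of length 4p+k. Suppose this equals vv. The string starts with a and ends with b, so v does too; thus the boundary between the two copies of v is a b→a transition. There is exactly one such transition, at position 2p+k, so |v| = 2p+k and |vv| = 4p+2k ≠ 4p+k since k ≥ 1. So xy^2z ∉ L.
This contradicts the pumping lemma, so L is not regular.

a^{p+k} b^p a^p b^p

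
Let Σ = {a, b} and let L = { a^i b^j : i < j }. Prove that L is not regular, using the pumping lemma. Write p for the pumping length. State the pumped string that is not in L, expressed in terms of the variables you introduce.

Toward a contradiction, assume L is regular with pumping length p.
Choose w = a^p b^{p+1} ∈ L, with |w| = 2p+1 ≥ p.
Write w = xyz as guaranteed by the lemma, with |xy| ≤ p and |y| > 0.
Because |xy| ≤ p and w begins with p copies of a, we have y = a^k with 1 ≤ k ≤ p.
Consider xy^2z = a^{p+k} b^{p+1}. Since k ≥ 1, the a-count p+k is at least p+1, so i < j fails; thus xy^2z ∉ L.
Contradiction. Therefore L is not regular.

a^{p+k} b^{p+1}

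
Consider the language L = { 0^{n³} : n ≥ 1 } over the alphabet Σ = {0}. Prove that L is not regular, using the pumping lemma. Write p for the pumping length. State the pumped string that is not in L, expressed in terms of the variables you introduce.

Suppose for contradiction that L is regular, and let p be the pumping length.
Take w = 0^{p³} ∈ L with |w| = p³ ≥ p.
By the pumping lemma, w = xyz with |xy| ≤ p and |y| > 0.
Then y = 0^k for some k with 1 ≤ k ≤ p.
Pump with i = 2: xy^2z = 0^{p³+k}. Since 1 ≤ k ≤ p, p³ < p³+k ≤ p³+p < p³+3p²+3p+1 = (p+1)³, so p³+k is not a perfect cube. So xy^2z ∉ L.
Contradiction. Therefore L is not regular.

0^{p³+k}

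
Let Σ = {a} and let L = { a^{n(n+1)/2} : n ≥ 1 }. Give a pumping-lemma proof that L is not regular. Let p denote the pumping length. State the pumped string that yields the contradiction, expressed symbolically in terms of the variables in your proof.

Toward a contradiction, assume L is regular with pumping length p.
Take w = a^{p(p+1)/2} ∈ L with |w| = p(p+1)/2 ≥ p.
The pumping lemma gives a decomposition w = xyz where |xy| ≤ p and |y| > 0.
Then y = a^k for some k with 1 ≤ k ≤ p.
Pump with i = 2: xy^2z = a^{p(p+1)/2+k}. Since 1 ≤ k ≤ p, p(p+1)/2 < p(p+1)/2+k ≤ p(p+1)/2+p < (p+1)(p+2)/2, so p(p+1)/2+k is strictly between consecutive triangular numbers. So xy^2z ∉ L.
This is a contradiction; hence L is not regular.

a^{p(p+1)/2+k}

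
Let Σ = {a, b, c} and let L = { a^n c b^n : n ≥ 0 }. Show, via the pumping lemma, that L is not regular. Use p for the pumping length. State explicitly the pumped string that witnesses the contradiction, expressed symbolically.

a^{p+k} c b^p

Assume L is regular; let p be its pumping constant.
Take w = a^p c b^p ∈ L with |w| = 2p+1 ≥ p.
By the pumping lemma, w = xyz with |xy| ≤ p and |y| ≥ 1.
Because |xy| ≤ p and w begins with p copies of a, we have y = a^k with 1 ≤ k ≤ p.
Pump with i = 2: xy^2z = a^{p+k} c b^p, which would require p+k = p. But k ≥ 1, so xy^2z ∉ L.
This is a contradiction; hence L is not regular.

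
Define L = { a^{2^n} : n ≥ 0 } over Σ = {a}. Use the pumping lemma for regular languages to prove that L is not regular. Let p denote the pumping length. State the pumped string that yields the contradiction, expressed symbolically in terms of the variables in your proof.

Assume L is regular; let p be its pumping constant.
Take w = a^{2^p} ∈ L with |w| = 2^p ≥ p.
Write w = xyz as guaranteed by the lemma, with |xy| ≤ p and |y| ≥ 1.
Then y = a^k for some k with 1 ≤ k ≤ p.
Pump with i = 2: xy^2z = a^{2^p+k}. Since 1 ≤ k ≤ p < 2^p, we have 2^p < 2^p+k < 2^{p+1}, so 2^p+k is not a power of 2. So xy^2z ∉ L.
This is a contradiction; hence L is not regular.

a^{2^p+k}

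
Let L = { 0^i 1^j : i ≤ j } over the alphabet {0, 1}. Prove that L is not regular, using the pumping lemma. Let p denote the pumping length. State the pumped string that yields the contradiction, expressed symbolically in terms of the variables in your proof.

0^{p+k} 1^p

Assume L is regular. Let p be the pumping length given by the pumping lemma.
Choose w = 0^p 1^p ∈ L, with |w| = 2p ≥ p.
Write w = xyz as guaranteed by the lemma, with |xy| ≤ p and y is nonempty.
The first p characters of w are 0's, so xy (and hence y) consists only of 0's. Write y = 0^k, 1 ≤ k ≤ p.
Consider xy^2z = 0^{p+k} 1^p. Since k ≥ 1, the 0-count p+k exceeds the 1-count p, so i ≤ j fails; thus xy^2z ∉ L.
This contradicts the pumping lemma, so L is not regular.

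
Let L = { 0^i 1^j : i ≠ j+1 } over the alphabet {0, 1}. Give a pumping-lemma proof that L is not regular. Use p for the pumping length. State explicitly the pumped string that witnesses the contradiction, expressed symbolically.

Assume L is regular; let p be its pumping constant.
Choose w = 0^p 1^{p+p!-1}. Since p ≠ (p+p!-1)+1 = p+p!, w ∈ L; and |w| ≥ p.
The pumping lemma gives a decomposition w = xyz where |xy| ≤ p and y is nonempty.
The first p characters of w are 0's, so xy (and hence y) consists only of 0's. Write y = 0^k, 1 ≤ k ≤ p.
Since 1 ≤ k ≤ p, k divides p!; set t = 1 + p!/k. Then xy^t z has p + (p!/k)·k = p + p! copies of 0. Now the 0-count is p+p! and (1-count)+1 = (p+p!-1)+1 = p+p!, so i ≠ j+1 fails. So xy^t z = 0^{p+p!} 1^{p+p!-1} ∉ L.
This contradicts the pumping lemma, so L is not regular.

0^{p+p!} 1^{p+p!-1}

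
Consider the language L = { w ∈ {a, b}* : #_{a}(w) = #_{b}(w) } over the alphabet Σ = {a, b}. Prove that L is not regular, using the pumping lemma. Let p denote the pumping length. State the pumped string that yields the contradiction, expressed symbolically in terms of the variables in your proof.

Assume L is regular. Let p be the pumping length given by the pumping lemma.
Choose w = a^p b^p ∈ L with |w| = 2p ≥ p.
Write w = xyz as guaranteed by the lemma, with |xy| ≤ p and |y| > 0.
Because |xy| ≤ p and w begins with p copies of a, we have y = a^k with 1 ≤ k ≤ p.
Pump with i = 2: xy^2z = a^{p+k} b^p has p+k occurrences of a but only p of b. Since k ≥ 1 the counts differ, so xy^2z ∉ L.
Contradiction. Therefore L is not regular.

a^{p+k} b^p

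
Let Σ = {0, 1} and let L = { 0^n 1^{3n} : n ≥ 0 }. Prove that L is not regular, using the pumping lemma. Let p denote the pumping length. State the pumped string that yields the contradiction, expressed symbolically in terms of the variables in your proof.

0^{p+k} 1^{3p}

Assume L is regular. Let p be the pumping length given by the pumping lemma.
Let w = 0^p 1^{3p} ∈ L; note |w| = 4p ≥ p.
The pumping lemma gives a decomposition w = xyz where |xy| ≤ p and |y| > 0.
The first p characters of w are 0's, so xy (and hence y) consists only of 0's. Write y = 0^k, 1 ≤ k ≤ p.
Pump with i = 2: xy^2z = 0^{p+k} 1^{3p}. For this to lie in L we would need 3p = 3(p+k), which forces k = 0. But k ≥ 1, so xy^2z ∉ L.
This contradicts the pumping lemma, so L is not regular.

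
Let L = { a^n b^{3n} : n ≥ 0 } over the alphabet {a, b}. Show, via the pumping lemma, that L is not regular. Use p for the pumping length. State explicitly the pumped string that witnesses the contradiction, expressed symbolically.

Toward a contradiction, assume L is regular with pumping length p.
Take w = a^p b^{3p}. Then w ∈ L and |w| = 4p ≥ p.
By the pumping lemma, w = xyz with |xy| ≤ p and y is nonempty.
The first p characters of w are a's, so xy (and hence y) consists only of a's. Write y = a^k, 1 ≤ k ≤ p.
Pump with i = 2: xy^2z = a^{p+k} b^{3p}. For this to lie in L we would need 3p = 3(p+k), which forces k = 0. But k ≥ 1, so xy^2z ∉ L.
This contradicts the pumping lemma, so L is not regular.

a^{p+k} b^{3p}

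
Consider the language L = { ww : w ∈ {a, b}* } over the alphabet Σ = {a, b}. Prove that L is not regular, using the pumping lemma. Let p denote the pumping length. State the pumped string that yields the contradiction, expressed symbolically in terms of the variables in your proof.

Suppose for contradiction that L is regular, and let p be the pumping length.
Take w = a^p b^p a^p b^p = uu where u = a^pb^p; then w ∈ L and |w| = 4p ≥ p.
The pumping lemma gives a decomposition w = xyz where |xy| ≤ p and |y| > 0.
The first p characters of w are a's, so xy (and hence y) consists only of a's. Write y = a^k, 1 ≤ k ≤ p.
Pump with i = 2: xy^2z = a^{p+k} b^p a^p b^p, of length 4p+k. Suppose this equals vv. The string starts with a and ends with b, so v does too; thus the boundary between the two copies of v is a b→a transition. There is exactly one such transition, at position 2p+k, so |v| = 2p+k and |vv| = 4p+2k ≠ 4p+k since k ≥ 1. So xy^2z ∉ L.
This contradicts the pumping lemma, so L is not regular.

a^{p+k} b^p a^p b^p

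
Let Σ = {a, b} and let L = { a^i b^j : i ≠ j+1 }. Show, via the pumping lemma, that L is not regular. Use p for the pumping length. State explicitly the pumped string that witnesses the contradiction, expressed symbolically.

a^{p+p!} b^{p+p!-1}

Assume L is regular. Let p be the pumping length given by the pumping lemma.
Choose w = a^p b^{p+p!-1}. Since p ≠ (p+p!-1)+1 = p+p!, w ∈ L; and |w| ≥ p.
Write w = xyz as guaranteed by the lemma, with |xy| ≤ p and |y| > 0.
Because |xy| ≤ p and w begins with p copies of a, we have y = a^k with 1 ≤ k ≤ p.
Since 1 ≤ k ≤ p, k divides p!; set t = 1 + p!/k. Then xy^t z has p + (p!/k)·k = p + p! copies of a. Now the a-count is p+p! and (b-count)+1 = (p+p!-1)+1 = p+p!, so i ≠ j+1 fails. So xy^t z = a^{p+p!} b^{p+p!-1} ∉ L.
This is a contradiction; hence L is not regular.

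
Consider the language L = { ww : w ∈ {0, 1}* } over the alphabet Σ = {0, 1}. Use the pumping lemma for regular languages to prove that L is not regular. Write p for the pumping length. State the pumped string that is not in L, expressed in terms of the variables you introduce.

Suppose for contradiction that L is regular, and let p be the pumping length.
Take w = 0^p 1^p 0^p 1^p = uu where u = 0^p1^p; then w ∈ L and |w| = 4p ≥ p.
The pumping lemma gives a decomposition w = xyz where |xy| ≤ p and |y| ≥ 1.
Since the first p symbols of w are all 0's and |xy| ≤ p, y lies entirely in the leading 0-block: y = 0^k for some k with 1 ≤ k ≤ p.
Pump with i = 2: xy^2z = 0^{p+k} 1^p 0^p 1^p, of length 4p+k. Suppose this equals vv. The string starts with 0 and ends with 1, so v does too; thus the boundary between the two copies of v is a 1→0 transition. There is exactly one such transition, at position 2p+k, so |v| = 2p+k and |vv| = 4p+2k ≠ 4p+k since k ≥ 1. So xy^2z ∉ L.
Contradiction. Therefore L is not regular.

0^{p+k} 1^p 0^p 1^p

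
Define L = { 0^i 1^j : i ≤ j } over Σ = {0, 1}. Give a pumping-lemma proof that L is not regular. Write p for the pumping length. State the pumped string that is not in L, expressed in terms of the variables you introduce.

0^{p+k} 1^p

Toward a contradiction, assume L is regular with pumping length p.
Choose w = 0^p 1^p ∈ L, with |w| = 2p ≥ p.
The pumping lemma gives a decomposition w = xyz where |xy| ≤ p and |y| > 0.
Since the first p symbols of w are all 0's and |xy| ≤ p, y lies entirely in the leading 0-block: y = 0^k for some k with 1 ≤ k ≤ p.
Consider xy^2z = 0^{p+k} 1^p. Since k ≥ 1, the 0-count p+k exceeds the 1-count p, so i ≤ j fails; thus xy^2z ∉ L.
Contradiction. Therefore L is not regular.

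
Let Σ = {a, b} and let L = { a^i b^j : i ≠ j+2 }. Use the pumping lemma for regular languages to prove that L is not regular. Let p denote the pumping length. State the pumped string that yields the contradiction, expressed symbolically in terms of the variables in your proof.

Assume L is regular. Let p be the pumping length given by the pumping lemma.
Choose w = a^p b^{p+p!-2}. Since p ≠ (p+p!-2)+2 = p+p!, w ∈ L; and |w| ≥ p.
The pumping lemma gives a decomposition w = xyz where |xy| ≤ p and y is nonempty.
The first p characters of w are a's, so xy (and hence y) consists only of a's. Write y = a^k, 1 ≤ k ≤ p.
Since 1 ≤ k ≤ p, k divides p!; set t = 1 + p!/k. Then xy^t z has p + (p!/k)·k = p + p! copies of a. Now the a-count is p+p! and (b-count)+2 = (p+p!-2)+2 = p+p!, so i ≠ j+2 fails. So xy^t z = a^{p+p!} b^{p+p!-2} ∉ L.
This contradicts the pumping lemma, so L is not regular.

a^{p+p!} b^{p+p!-2}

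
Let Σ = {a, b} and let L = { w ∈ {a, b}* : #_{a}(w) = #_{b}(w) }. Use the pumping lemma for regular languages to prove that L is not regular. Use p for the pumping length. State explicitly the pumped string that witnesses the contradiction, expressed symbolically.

a^{p+k} b^p

Toward a contradiction, assume L is regular with pumping length p.
Choose w = a^p b^p ∈ L with |w| = 2p ≥ p.
Write w = xyz as guaranteed by the lemma, with |xy| ≤ p and y is nonempty.
Because |xy| ≤ p and w begins with p copies of a, we have y = a^k with 1 ≤ k ≤ p.
Pump with i = 2: xy^2z = a^{p+k} b^p has p+k occurrences of a but only p of b. Since k ≥ 1 the counts differ, so xy^2z ∉ L.
Contradiction. Therefore L is not regular.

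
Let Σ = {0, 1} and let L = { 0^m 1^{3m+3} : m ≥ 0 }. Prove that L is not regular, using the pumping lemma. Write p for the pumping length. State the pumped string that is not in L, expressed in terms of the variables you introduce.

Assume L is regular; let p be its pumping constant.
Let w = 0^p 1^{3p+3} ∈ L; note |w| = 4p+3 ≥ p.
Write w = xyz as guaranteed by the lemma, with |xy| ≤ p and |y| > 0.
Since the first p symbols of w are all 0's and |xy| ≤ p, y lies entirely in the leading 0-block: y = 0^k for some k with 1 ≤ k ≤ p.
Pump with i = 2: xy^2z = 0^{p+k} 1^{3p+3}. For this to lie in L we would need 3p+3 = 3(p+k)+3, which forces k = 0. But k ≥ 1, so xy^2z ∉ L.
Contradiction. Therefore L is not regular.

0^{p+k} 1^{3p+3}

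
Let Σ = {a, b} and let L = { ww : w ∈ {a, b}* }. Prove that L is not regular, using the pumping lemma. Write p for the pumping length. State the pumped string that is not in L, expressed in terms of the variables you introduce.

a^{p+k} b^p a^p b^p

Toward a contradiction, assume L is regular with pumping length p.
Take w = a^p b^p a^p b^p = uu where u = a^pb^p; then w ∈ L and |w| = 4p ≥ p.
The pumping lemma gives a decomposition w = xyz where |xy| ≤ p and y is nonempty.
Because |xy| ≤ p and w begins with p copies of a, we have y = a^k with 1 ≤ k ≤ p.
Pump with i = 2: xy^2z = a^{p+k} b^p a^p b^p, of length 4p+k. Suppose this equals vv. The string starts with a and ends with b, so v does too; thus the boundary between the two copies of v is a b→a transition. There is exactly one such transition, at position 2p+k, so |v| = 2p+k and |vv| = 4p+2k ≠ 4p+k since k ≥ 1. So xy^2z ∉ L.
This is a contradiction; hence L is not regular.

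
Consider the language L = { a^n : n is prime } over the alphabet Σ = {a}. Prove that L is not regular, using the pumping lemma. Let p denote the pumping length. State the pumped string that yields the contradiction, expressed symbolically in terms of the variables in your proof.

a^{q(1+k)}

Toward a contradiction, assume L is regular with pumping length p.
Let q be a prime with q ≥ p+2 (infinitely many primes exist), and take w = a^q ∈ L with |w| = q ≥ p.
By the pumping lemma, w = xyz with |xy| ≤ p and |y| ≥ 1.
Then y = a^k for some k with 1 ≤ k ≤ p.
Since 1 ≤ k ≤ p, |xz| = q-k. Pump with i = q+1: |xy^{q+1}z| = (q-k)+(q+1)k = q+qk = q(1+k), which is composite (both factors ≥ 2). So xy^{q+1}z = a^{q(1+k)} ∉ L.
This is a contradiction; hence L is not regular.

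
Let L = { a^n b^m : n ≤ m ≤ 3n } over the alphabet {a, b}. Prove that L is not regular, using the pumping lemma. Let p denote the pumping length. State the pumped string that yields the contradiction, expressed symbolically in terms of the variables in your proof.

Assume L is regular; let p be its pumping constant.
Take w = a^p b^p ∈ L (since p ≤ p ≤ 3p), with |w| = 2p ≥ p.
The pumping lemma gives a decomposition w = xyz where |xy| ≤ p and |y| > 0.
The first p characters of w are a's, so xy (and hence y) consists only of a's. Write y = a^k, 1 ≤ k ≤ p.
Pump with i = 2: xy^2z = a^{p+k} b^p. Now n = p+k > p = m, so the condition n ≤ m fails. Thus xy^2z ∉ L.
This contradicts the pumping lemma, so L is not regular.

a^{p+k} b^p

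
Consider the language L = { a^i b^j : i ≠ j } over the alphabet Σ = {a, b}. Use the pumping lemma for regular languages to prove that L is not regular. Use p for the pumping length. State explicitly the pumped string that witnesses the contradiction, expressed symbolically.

a^{p+p!} b^{p+p!}

Assume L is regular; let p be its pumping constant.
Choose w = a^p b^{p+p!}. Since p ≠ p+p!, w ∈ L; and |w| ≥ p.
The pumping lemma gives a decomposition w = xyz where |xy| ≤ p and y is nonempty.
Because |xy| ≤ p and w begins with p copies of a, we have y = a^k with 1 ≤ k ≤ p.
Since 1 ≤ k ≤ p, k divides p!; set t = 1 + p!/k. Then xy^t z has p + (p!/k)·k = p + p! copies of a. Now the a-count equals the b-count, so i ≠ j fails. So xy^t z = a^{p+p!} b^{p+p!} ∉ L.
This contradicts the pumping lemma, so L is not regular.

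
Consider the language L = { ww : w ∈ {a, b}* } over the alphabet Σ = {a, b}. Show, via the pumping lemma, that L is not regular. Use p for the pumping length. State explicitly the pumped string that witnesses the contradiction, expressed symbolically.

a^{p+k} b^p a^p b^p

Toward a contradiction, assume L is regular with pumping length p.
Take w = a^p b^p a^p b^p = uu where u = a^pb^p; then w ∈ L and |w| = 4p ≥ p.
Write w = xyz as guaranteed by the lemma, with |xy| ≤ p and |y| > 0.
Because |xy| ≤ p and w begins with p copies of a, we have y = a^k with 1 ≤ k ≤ p.
Pump with i = 2: xy^2z = a^{p+k} b^p a^p b^p, of length 4p+k. Suppose this equals vv. The string starts with a and ends with b, so v does too; thus the boundary between the two copies of v is a b→a transition. There is exactly one such transition, at position 2p+k, so |v| = 2p+k and |vv| = 4p+2k ≠ 4p+k since k ≥ 1. So xy^2z ∉ L.
Contradiction. Therefore L is not regular.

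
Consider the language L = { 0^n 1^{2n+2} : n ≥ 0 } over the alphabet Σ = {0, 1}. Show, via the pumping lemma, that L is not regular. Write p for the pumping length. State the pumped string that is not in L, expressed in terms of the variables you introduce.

Assume L is regular; let p be its pumping constant.
Choose w = 0^p 1^{2p+2}, which is in L with |w| = 3p+2 ≥ p.
The pumping lemma gives a decomposition w = xyz where |xy| ≤ p and |y| > 0.
Because |xy| ≤ p and w begins with p copies of 0, we have y = 0^k with 1 ≤ k ≤ p.
Pump with i = 2: xy^2z = 0^{p+k} 1^{2p+2}. For this to lie in L we would need 2p+2 = 2(p+k)+2, which forces k = 0. But k ≥ 1, so xy^2z ∉ L.
Contradiction. Therefore L is not regular.

0^{p+k} 1^{2p+2}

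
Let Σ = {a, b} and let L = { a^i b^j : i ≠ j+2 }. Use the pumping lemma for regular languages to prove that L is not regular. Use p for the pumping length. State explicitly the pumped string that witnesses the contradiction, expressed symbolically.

Assume L is regular. Let p be the pumping length given by the pumping lemma.
Choose w = a^p b^{p+p!-2}. Since p ≠ (p+p!-2)+2 = p+p!, w ∈ L; and |w| ≥ p.
By the pumping lemma, w = xyz with |xy| ≤ p and y is nonempty.
The first p characters of w are a's, so xy (and hence y) consists only of a's. Write y = a^k, 1 ≤ k ≤ p.
Since 1 ≤ k ≤ p, k divides p!; set t = 1 + p!/k. Then xy^t z has p + (p!/k)·k = p + p! copies of a. Now the a-count is p+p! and (b-count)+2 = (p+p!-2)+2 = p+p!, so i ≠ j+2 fails. So xy^t z = a^{p+p!} b^{p+p!-2} ∉ L.
This is a contradiction; hence L is not regular.

a^{p+p!} b^{p+p!-2}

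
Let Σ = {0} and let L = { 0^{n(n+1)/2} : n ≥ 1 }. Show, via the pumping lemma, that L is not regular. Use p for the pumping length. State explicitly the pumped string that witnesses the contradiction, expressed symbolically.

0^{p(p+1)/2+k}

Assume L is regular; let p be its pumping constant.
Take w = 0^{p(p+1)/2} ∈ L with |w| = p(p+1)/2 ≥ p.
The pumping lemma gives a decomposition w = xyz where |xy| ≤ p and y is nonempty.
Then y = 0^k for some k with 1 ≤ k ≤ p.
Pump with i = 2: xy^2z = 0^{p(p+1)/2+k}. Since 1 ≤ k ≤ p, p(p+1)/2 < p(p+1)/2+k ≤ p(p+1)/2+p < (p+1)(p+2)/2, so p(p+1)/2+k is strictly between consecutive triangular numbers. So xy^2z ∉ L.
This is a contradiction; hence L is not regular.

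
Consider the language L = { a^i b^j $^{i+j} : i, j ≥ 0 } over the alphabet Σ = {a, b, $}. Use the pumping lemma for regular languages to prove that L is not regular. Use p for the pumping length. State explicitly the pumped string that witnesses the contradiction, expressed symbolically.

a^{p+k} b^p $^{2p}

Toward a contradiction, assume L is regular with pumping length p.
Take w = a^p b^p $^{2p} ∈ L (with i=j=p, i+j=2p), |w| = 4p ≥ p.
By the pumping lemma, w = xyz with |xy| ≤ p and y is nonempty.
Because |xy| ≤ p and w begins with p copies of a, we have y = a^k with 1 ≤ k ≤ p.
Consider xy^2z = a^{p+k} b^p $^{2p}. Now the a- and b-counts sum to 2p+k, but the $-count is 2p ≠ 2p+k. So xy^2z ∉ L.
Contradiction. Therefore L is not regular.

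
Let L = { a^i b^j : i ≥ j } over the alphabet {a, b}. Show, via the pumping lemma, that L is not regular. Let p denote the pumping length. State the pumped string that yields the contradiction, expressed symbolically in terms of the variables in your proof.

Assume L is regular; let p be its pumping constant.
Choose w = a^p b^p ∈ L, with |w| = 2p ≥ p.
The pumping lemma gives a decomposition w = xyz where |xy| ≤ p and |y| ≥ 1.
Because |xy| ≤ p and w begins with p copies of a, we have y = a^k with 1 ≤ k ≤ p.
Consider xy^0z = xz = a^{p-k} b^p. Since k ≥ 1, the a-count p-k is less than p, so i ≥ j fails; thus xz ∉ L.
This is a contradiction; hence L is not regular.

a^{p-k} b^p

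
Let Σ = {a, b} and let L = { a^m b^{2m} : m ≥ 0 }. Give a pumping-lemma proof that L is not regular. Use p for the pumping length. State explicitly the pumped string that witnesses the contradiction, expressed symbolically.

Toward a contradiction, assume L is regular with pumping length p.
Let w = a^p b^{2p} ∈ L; note |w| = 3p ≥ p.
By the pumping lemma, w = xyz with |xy| ≤ p and |y| > 0.
Since the first p symbols of w are all a's and |xy| ≤ p, y lies entirely in the leading a-block: y = a^k for some k with 1 ≤ k ≤ p.
Pump with i = 2: xy^2z = a^{p+k} b^{2p}. For this to lie in L we would need 2p = 2(p+k), which forces k = 0. But k ≥ 1, so xy^2z ∉ L.
This contradicts the pumping lemma, so L is not regular.

a^{p+k} b^{2p}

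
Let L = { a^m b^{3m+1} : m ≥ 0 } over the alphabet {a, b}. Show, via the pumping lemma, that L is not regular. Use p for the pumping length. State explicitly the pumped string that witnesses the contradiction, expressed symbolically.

Assume L is regular; let p be its pumping constant.
Take w = a^p b^{3p+1}. Then w ∈ L and |w| = 4p+1 ≥ p.
By the pumping lemma, w = xyz with |xy| ≤ p and |y| ≥ 1.
Since the first p symbols of w are all a's and |xy| ≤ p, y lies entirely in the leading a-block: y = a^k for some k with 1 ≤ k ≤ p.
Pump with i = 2: xy^2z = a^{p+k} b^{3p+1}. For this to lie in L we would need 3p+1 = 3(p+k)+1, which forces k = 0. But k ≥ 1, so xy^2z ∉ L.
This is a contradiction; hence L is not regular.

a^{p+k} b^{3p+1}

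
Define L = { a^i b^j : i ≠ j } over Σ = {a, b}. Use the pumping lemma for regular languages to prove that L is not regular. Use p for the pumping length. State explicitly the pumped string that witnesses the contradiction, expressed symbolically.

a^{p+p!} b^{p+p!}

Toward a contradiction, assume L is regular with pumping length p.
Choose w = a^p b^{p+p!}. Since p ≠ p+p!, w ∈ L; and |w| ≥ p.
Write w = xyz as guaranteed by the lemma, with |xy| ≤ p and |y| > 0.
Because |xy| ≤ p and w begins with p copies of a, we have y = a^k with 1 ≤ k ≤ p.
Since 1 ≤ k ≤ p, k divides p!; set t = 1 + p!/k. Then xy^t z has p + (p!/k)·k = p + p! copies of a. Now the a-count equals the b-count, so i ≠ j fails. So xy^t z = a^{p+p!} b^{p+p!} ∉ L.
This is a contradiction; hence L is not regular.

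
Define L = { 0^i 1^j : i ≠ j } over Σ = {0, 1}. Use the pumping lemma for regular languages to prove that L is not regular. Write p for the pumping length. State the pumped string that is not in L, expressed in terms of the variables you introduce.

Assume L is regular. Let p be the pumping length given by the pumping lemma.
Choose w = 0^p 1^{p+p!}. Since p ≠ p+p!, w ∈ L; and |w| ≥ p.
The pumping lemma gives a decomposition w = xyz where |xy| ≤ p and y is nonempty.
Since the first p symbols of w are all 0's and |xy| ≤ p, y lies entirely in the leading 0-block: y = 0^k for some k with 1 ≤ k ≤ p.
Since 1 ≤ k ≤ p, k divides p!; set t = 1 + p!/k. Then xy^t z has p + (p!/k)·k = p + p! copies of 0. Now the 0-count equals the 1-count, so i ≠ j fails. So xy^t z = 0^{p+p!} 1^{p+p!} ∉ L.
This contradicts the pumping lemma, so L is not regular.

0^{p+p!} 1^{p+p!}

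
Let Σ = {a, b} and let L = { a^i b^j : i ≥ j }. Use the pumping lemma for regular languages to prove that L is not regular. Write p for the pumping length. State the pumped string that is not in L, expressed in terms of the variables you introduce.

a^{p-k} b^p

Assume L is regular; let p be its pumping constant.
Choose w = a^p b^p ∈ L, with |w| = 2p ≥ p.
By the pumping lemma, w = xyz with |xy| ≤ p and |y| ≥ 1.
Because |xy| ≤ p and w begins with p copies of a, we have y = a^k with 1 ≤ k ≤ p.
Consider xy^0z = xz = a^{p-k} b^p. Since k ≥ 1, the a-count p-k is less than p, so i ≥ j fails; thus xz ∉ L.
This is a contradiction; hence L is not regular.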